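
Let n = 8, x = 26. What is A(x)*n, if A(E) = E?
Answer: 208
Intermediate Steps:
A(x)*n = 26*8 = 208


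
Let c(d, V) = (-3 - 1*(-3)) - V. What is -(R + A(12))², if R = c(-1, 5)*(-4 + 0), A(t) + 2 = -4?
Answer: -196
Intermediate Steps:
A(t) = -6 (A(t) = -2 - 4 = -6)
c(d, V) = -V (c(d, V) = (-3 + 3) - V = 0 - V = -V)
R = 20 (R = (-1*5)*(-4 + 0) = -5*(-4) = 20)
-(R + A(12))² = -(20 - 6)² = -1*14² = -1*196 = -196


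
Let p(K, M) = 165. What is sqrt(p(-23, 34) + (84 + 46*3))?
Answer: 3*sqrt(43) ≈ 19.672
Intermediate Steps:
sqrt(p(-23, 34) + (84 + 46*3)) = sqrt(165 + (84 + 46*3)) = sqrt(165 + (84 + 138)) = sqrt(165 + 222) = sqrt(387) = 3*sqrt(43)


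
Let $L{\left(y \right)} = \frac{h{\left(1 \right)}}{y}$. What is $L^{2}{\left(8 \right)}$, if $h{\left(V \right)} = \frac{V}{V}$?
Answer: $\frac{1}{64} \approx 0.015625$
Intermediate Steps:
$h{\left(V \right)} = 1$
$L{\left(y \right)} = \frac{1}{y}$ ($L{\left(y \right)} = 1 \frac{1}{y} = \frac{1}{y}$)
$L^{2}{\left(8 \right)} = \left(\frac{1}{8}\right)^{2} = \frac{1}{64}$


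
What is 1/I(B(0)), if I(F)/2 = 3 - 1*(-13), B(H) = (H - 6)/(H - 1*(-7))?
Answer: 1/32 ≈ 0.031250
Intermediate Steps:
B(H) = (-6 + H)/(7 + H) (B(H) = (-6 + H)/(H + 7) = (-6 + H)/(7 + H))
I(F) = 32 (I(F) = 2*(3 - 1*(-13)) = 2*(3 + 13) = 2*16 = 32)
1/I(B(0)) = 1/32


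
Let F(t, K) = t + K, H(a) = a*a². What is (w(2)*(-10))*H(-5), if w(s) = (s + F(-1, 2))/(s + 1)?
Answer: 1250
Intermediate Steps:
H(a) = a³
F(t, K) = K + t
w(s) = 1 (w(s) = (s + (2 - 1))/(s + 1) = (s + 1)/(1 + s) = (1 + s)/(1 + s) = 1)
(w(2)*(-10))*H(-5) = (1*(-10))*(-5)³ = -10*(-125) = 1250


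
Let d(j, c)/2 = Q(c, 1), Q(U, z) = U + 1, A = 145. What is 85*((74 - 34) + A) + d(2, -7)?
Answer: 15713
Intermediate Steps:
Q(U, z) = 1 + U
d(j, c) = 2 + 2*c (d(j, c) = 2*(1 + c) = 2 + 2*c)
85*((74 - 34) + A) + d(2, -7) = 85*((74 - 34) + 145) + (2 + 2*(-7)) = 85*(40 + 145) + (2 - 14) = 85*185 - 12 = 15725 - 12 = 15713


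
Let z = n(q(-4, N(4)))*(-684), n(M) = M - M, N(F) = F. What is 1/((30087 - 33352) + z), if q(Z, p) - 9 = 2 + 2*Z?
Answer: -1/3265 ≈ -0.00030628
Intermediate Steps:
q(Z, p) = 11 + 2*Z (q(Z, p) = 9 + (2 + 2*Z) = 11 + 2*Z)
n(M) = 0
z = 0 (z = 0*(-684) = 0)
1/((30087 - 33352) + z) = 1/((30087 - 33352) + 0) = 1/(-3265 + 0) = 1/(-3265) = -1/3265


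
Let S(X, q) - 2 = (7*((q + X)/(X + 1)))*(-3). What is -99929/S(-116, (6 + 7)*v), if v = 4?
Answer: 11491835/1114 ≈ 10316.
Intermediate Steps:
S(X, q) = 2 - 21*(X + q)/(1 + X) (S(X, q) = 2 + (7*((q + X)/(X + 1)))*(-3) = 2 + (7*((X + q)/(1 + X)))*(-3) = 2 + (7*(X + q)/(1 + X))*(-3) = 2 - 21*(X + q)/(1 + X))
-99929/S(-116, (6 + 7)*v) = -99929*(1 - 116)/(2 - 21*(6 + 7)*4 - 19*(-116)) = -99929*(-115/(2 - 273*4 + 2204)) = -99929*(-115/(2 - 21*52 + 2204)) = -99929*(-115/(2 - 1092 + 2204)) = -99929/((-1/115*1114)) = -99929/(-1114/115) = -99929*(-115/1114) = 11491835/1114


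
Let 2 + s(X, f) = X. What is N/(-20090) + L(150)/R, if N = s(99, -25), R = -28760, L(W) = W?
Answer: -290161/28889420 ≈ -0.010044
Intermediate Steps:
s(X, f) = -2 + X
N = 97 (N = -2 + 99 = 97)
N/(-20090) + L(150)/R = 97/(-20090) + 150/(-28760) = 97*(-1/20090) + 150*(-1/28760) = -97/20090 - 15/2876 = -290161/28889420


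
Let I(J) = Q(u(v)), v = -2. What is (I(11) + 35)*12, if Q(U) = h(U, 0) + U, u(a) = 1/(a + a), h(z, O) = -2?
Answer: 393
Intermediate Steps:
u(a) = 1/(2*a)
Q(U) = -2 + U
I(J) = -9/4 (I(J) = -2 + (½)/(-2) = -2 + (½)*(-½) = -2 - ¼ = -9/4)
(I(11) + 35)*12 = (-9/4 + 35)*12 = (131/4)*12 = 393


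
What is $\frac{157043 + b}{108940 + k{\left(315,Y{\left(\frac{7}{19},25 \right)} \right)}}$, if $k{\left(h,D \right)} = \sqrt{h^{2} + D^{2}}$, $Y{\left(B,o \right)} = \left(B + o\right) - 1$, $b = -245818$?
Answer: $- \frac{1745642304250}{2142142192503} + \frac{1686725 \sqrt{36034594}}{4284284385006} \approx -0.81254$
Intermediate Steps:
$Y{\left(B,o \right)} = -1 + B + o$
$k{\left(h,D \right)} = \sqrt{D^{2} + h^{2}}$
$\frac{157043 + b}{108940 + k{\left(315,Y{\left(\frac{7}{19},25 \right)} \right)}} = \frac{157043 - 245818}{108940 + \sqrt{\left(-1 + \frac{7}{19} + 25\right)^{2} + 315^{2}}} = - \frac{88775}{108940 + \sqrt{\left(-1 + 7 \cdot \frac{1}{19} + 25\right)^{2} + 99225}} = - \frac{88775}{108940 + \sqrt{\left(-1 + \frac{7}{19} + 25\right)^{2} + 99225}} = - \frac{88775}{108940 + \sqrt{\left(\frac{463}{19}\right)^{2} + 99225}} = - \frac{88775}{108940 + \sqrt{\frac{214369}{361} + 99225}} = - \frac{88775}{108940 + \sqrt{\frac{36034594}{361}}} = - \frac{88775}{108940 + \frac{\sqrt{36034594}}{19}}$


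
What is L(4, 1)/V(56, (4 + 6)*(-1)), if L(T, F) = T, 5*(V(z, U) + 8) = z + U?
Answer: 10/3 ≈ 3.3333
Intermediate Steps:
V(z, U) = -8 + U/5 + z/5 (V(z, U) = -8 + (z + U)/5 = -8 + (U + z)/5 = -8 + (U/5 + z/5) = -8 + U/5 + z/5)
L(4, 1)/V(56, (4 + 6)*(-1)) = 4/(-8 + ((4 + 6)*(-1))/5 + (1/5)*56) = 4/(-8 + (10*(-1))/5 + 56/5) = 4/(-8 + (1/5)*(-10) + 56/5) = 4/(-8 - 2 + 56/5) = 4/(6/5) = 4*(5/6) = 10/3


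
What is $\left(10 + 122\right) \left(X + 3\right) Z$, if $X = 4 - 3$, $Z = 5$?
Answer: $2640$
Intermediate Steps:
$X = 1$
$\left(10 + 122\right) \left(X + 3\right) Z = \left(10 + 122\right) \left(1 + 3\right) 5 = 132 \cdot 4 \cdot 5 = 132 \cdot 20 = 2640$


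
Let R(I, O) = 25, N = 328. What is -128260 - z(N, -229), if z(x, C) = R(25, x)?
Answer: -128285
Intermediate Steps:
z(x, C) = 25
-128260 - z(N, -229) = -128260 - 1*25 = -128260 - 25 = -128285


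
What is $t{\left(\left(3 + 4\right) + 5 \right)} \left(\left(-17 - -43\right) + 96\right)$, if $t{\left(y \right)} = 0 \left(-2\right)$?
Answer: $0$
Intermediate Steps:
$t{\left(y \right)} = 0$
$t{\left(\left(3 + 4\right) + 5 \right)} \left(\left(-17 - -43\right) + 96\right) = 0 \left(\left(-17 - -43\right) + 96\right) = 0 \left(\left(-17 + 43\right) + 96\right) = 0 \left(26 + 96\right) = 0 \cdot 122 = 0$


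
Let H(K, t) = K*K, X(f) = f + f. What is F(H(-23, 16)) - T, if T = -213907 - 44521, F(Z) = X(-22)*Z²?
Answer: -12054576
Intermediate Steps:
X(f) = 2*f
H(K, t) = K²
F(Z) = -44*Z² (F(Z) = (2*(-22))*Z² = -44*Z²)
T = -258428
F(H(-23, 16)) - T = -44*((-23)²)² - 1*(-258428) = -44*529² + 258428 = -44*279841 + 258428 = -12313004 + 258428 = -12054576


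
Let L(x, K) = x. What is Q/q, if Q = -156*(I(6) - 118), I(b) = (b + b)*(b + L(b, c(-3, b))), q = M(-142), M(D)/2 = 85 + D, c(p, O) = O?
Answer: 676/19 ≈ 35.579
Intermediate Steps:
M(D) = 170 + 2*D (M(D) = 2*(85 + D) = 170 + 2*D)
q = -114 (q = 170 + 2*(-142) = 170 - 284 = -114)
I(b) = 4*b² (I(b) = (b + b)*(b + b) = (2*b)*(2*b) = 4*b²)
Q = -4056 (Q = -156*(4*6² - 118) = -156*(4*36 - 118) = -156*(144 - 118) = -156*26 = -4056)
Q/q = -4056/(-114) = -4056*(-1/114) = 676/19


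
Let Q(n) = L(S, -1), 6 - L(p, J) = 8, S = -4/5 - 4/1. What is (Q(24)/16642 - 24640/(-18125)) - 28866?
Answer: -870662196987/30163625 ≈ -28865.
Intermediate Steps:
S = -24/5 (S = -4*⅕ - 4*1 = -⅘ - 4 = -24/5 ≈ -4.8000)
L(p, J) = -2 (L(p, J) = 6 - 1*8 = 6 - 8 = -2)
Q(n) = -2
(Q(24)/16642 - 24640/(-18125)) - 28866 = (-2/16642 - 24640/(-18125)) - 28866 = (-2*1/16642 - 24640*(-1/18125)) - 28866 = (-1/8321 + 4928/3625) - 28866 = 41002263/30163625 - 28866 = -870662196987/30163625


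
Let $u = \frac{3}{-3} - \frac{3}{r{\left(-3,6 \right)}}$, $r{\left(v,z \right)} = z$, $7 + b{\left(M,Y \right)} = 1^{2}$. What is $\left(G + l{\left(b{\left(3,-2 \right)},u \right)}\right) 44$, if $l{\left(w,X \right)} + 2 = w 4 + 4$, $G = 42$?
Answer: $880$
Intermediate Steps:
$b{\left(M,Y \right)} = -6$ ($b{\left(M,Y \right)} = -7 + 1^{2} = -7 + 1 = -6$)
$u = - \frac{3}{2}$ ($u = \frac{3}{-3} - \frac{3}{6} = 3 \left(- \frac{1}{3}\right) - \frac{1}{2} = -1 - \frac{1}{2} = - \frac{3}{2} \approx -1.5$)
$l{\left(w,X \right)} = 2 + 4 w$ ($l{\left(w,X \right)} = -2 + \left(w 4 + 4\right) = -2 + \left(4 w + 4\right) = -2 + \left(4 + 4 w\right) = 2 + 4 w$)
$\left(G + l{\left(b{\left(3,-2 \right)},u \right)}\right) 44 = \left(42 + \left(2 + 4 \left(-6\right)\right)\right) 44 = \left(42 + \left(2 - 24\right)\right) 44 = \left(42 - 22\right) 44 = 20 \cdot 44 = 880$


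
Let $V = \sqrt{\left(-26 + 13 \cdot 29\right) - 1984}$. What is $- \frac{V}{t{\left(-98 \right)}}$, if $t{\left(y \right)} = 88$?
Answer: $- \frac{i \sqrt{1633}}{88} \approx - 0.45921 i$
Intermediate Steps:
$V = i \sqrt{1633}$ ($V = \sqrt{\left(-26 + 377\right) - 1984} = \sqrt{351 - 1984} = \sqrt{-1633} = i \sqrt{1633} \approx 40.41 i$)
$- \frac{V}{t{\left(-98 \right)}} = - \frac{i \sqrt{1633}}{88}$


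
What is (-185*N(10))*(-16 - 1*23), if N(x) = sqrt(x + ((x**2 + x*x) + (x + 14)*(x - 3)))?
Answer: 21645*sqrt(42) ≈ 1.4028e+5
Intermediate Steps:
N(x) = sqrt(x + 2*x**2 + (-3 + x)*(14 + x)) (N(x) = sqrt(x + ((x**2 + x**2) + (14 + x)*(-3 + x))) = sqrt(x + (2*x**2 + (-3 + x)*(14 + x))) = sqrt(x + 2*x**2 + (-3 + x)*(14 + x)))
(-185*N(10))*(-16 - 1*23) = (-185*sqrt(-42 + 3*10**2 + 12*10))*(-16 - 1*23) = (-185*sqrt(-42 + 3*100 + 120))*(-16 - 23) = -185*sqrt(-42 + 300 + 120)*(-39) = -555*sqrt(42)*(-39) = 21645*sqrt(42)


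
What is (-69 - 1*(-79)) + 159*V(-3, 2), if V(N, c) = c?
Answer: 328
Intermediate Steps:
(-69 - 1*(-79)) + 159*V(-3, 2) = (-69 - 1*(-79)) + 159*2 = (-69 + 79) + 318 = 10 + 318 = 328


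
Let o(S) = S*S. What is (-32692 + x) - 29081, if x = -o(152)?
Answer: -84877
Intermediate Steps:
o(S) = S**2
x = -23104 (x = -1*152**2 = -1*23104 = -23104)
(-32692 + x) - 29081 = (-32692 - 23104) - 29081 = -55796 - 29081 = -84877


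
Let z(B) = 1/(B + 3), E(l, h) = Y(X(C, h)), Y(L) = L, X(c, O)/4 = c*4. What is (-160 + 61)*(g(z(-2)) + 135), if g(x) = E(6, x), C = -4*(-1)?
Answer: -19701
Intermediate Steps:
C = 4
X(c, O) = 16*c (X(c, O) = 4*(c*4) = 4*(4*c) = 16*c)
E(l, h) = 64 (E(l, h) = 16*4 = 64)
z(B) = 1/(3 + B)
g(x) = 64
(-160 + 61)*(g(z(-2)) + 135) = (-160 + 61)*(64 + 135) = -99*199 = -19701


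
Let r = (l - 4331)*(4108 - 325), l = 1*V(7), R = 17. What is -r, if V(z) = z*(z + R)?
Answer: 15748629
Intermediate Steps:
V(z) = z*(17 + z) (V(z) = z*(z + 17) = z*(17 + z))
l = 168 (l = 1*(7*(17 + 7)) = 1*(7*24) = 1*168 = 168)
r = -15748629 (r = (168 - 4331)*(4108 - 325) = -4163*3783 = -15748629)
-r = -1*(-15748629) = 15748629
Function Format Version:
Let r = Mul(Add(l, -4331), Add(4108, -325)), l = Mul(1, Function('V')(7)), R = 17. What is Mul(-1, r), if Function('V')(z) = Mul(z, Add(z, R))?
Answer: 15748629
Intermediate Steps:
Function('V')(z) = Mul(z, Add(17, z)) (Function('V')(z) = Mul(z, Add(z, 17)) = Mul(z, Add(17, z)))
l = 168 (l = Mul(1, Mul(7, Add(17, 7))) = Mul(1, Mul(7, 24)) = Mul(1, 168) = 168)
r = -15748629 (r = Mul(Add(168, -4331), Add(4108, -325)) = Mul(-4163, 3783) = -15748629)
Mul(-1, r) = Mul(-1, -15748629) = 15748629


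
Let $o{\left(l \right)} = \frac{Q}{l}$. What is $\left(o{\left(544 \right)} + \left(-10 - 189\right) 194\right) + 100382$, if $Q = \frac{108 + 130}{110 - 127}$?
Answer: $\frac{16803065}{272} \approx 61776.0$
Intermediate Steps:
$Q = -14$ ($Q = \frac{238}{-17} = 238 \left(- \frac{1}{17}\right) = -14$)
$o{\left(l \right)} = - \frac{14}{l}$
$\left(o{\left(544 \right)} + \left(-10 - 189\right) 194\right) + 100382 = \left(- \frac{14}{544} + \left(-10 - 189\right) 194\right) + 100382 = \left(\left(-14\right) \frac{1}{544} - 38606\right) + 100382 = \left(- \frac{7}{272} - 38606\right) + 100382 = - \frac{10500839}{272} + 100382 = \frac{16803065}{272}$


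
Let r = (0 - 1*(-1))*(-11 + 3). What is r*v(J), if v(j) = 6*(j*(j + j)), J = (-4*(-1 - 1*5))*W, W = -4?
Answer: -884736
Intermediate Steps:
J = -96 (J = -4*(-1 - 1*5)*(-4) = -4*(-1 - 5)*(-4) = -4*(-6)*(-4) = 24*(-4) = -96)
r = -8 (r = (0 + 1)*(-8) = 1*(-8) = -8)
v(j) = 12*j**2 (v(j) = 6*(j*(2*j)) = 6*(2*j**2) = 12*j**2)
r*v(J) = -96*(-96)**2 = -96*9216 = -8*110592 = -884736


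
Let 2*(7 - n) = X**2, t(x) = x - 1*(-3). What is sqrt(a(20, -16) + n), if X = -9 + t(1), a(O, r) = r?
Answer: I*sqrt(86)/2 ≈ 4.6368*I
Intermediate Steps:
t(x) = 3 + x (t(x) = x + 3 = 3 + x)
X = -5 (X = -9 + (3 + 1) = -9 + 4 = -5)
n = -11/2 (n = 7 - 1/2*(-5)**2 = 7 - 1/2*25 = 7 - 25/2 = -11/2 ≈ -5.5000)
sqrt(a(20, -16) + n) = sqrt(-16 - 11/2) = sqrt(-43/2) = I*sqrt(86)/2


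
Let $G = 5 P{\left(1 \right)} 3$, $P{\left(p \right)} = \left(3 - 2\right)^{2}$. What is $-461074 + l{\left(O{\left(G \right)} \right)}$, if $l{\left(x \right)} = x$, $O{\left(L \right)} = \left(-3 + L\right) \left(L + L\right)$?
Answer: $-460714$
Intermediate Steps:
$P{\left(p \right)} = 1$ ($P{\left(p \right)} = 1^{2} = 1$)
$G = 15$ ($G = 5 \cdot 1 \cdot 3 = 5 \cdot 3 = 15$)
$O{\left(L \right)} = 2 L \left(-3 + L\right)$ ($O{\left(L \right)} = \left(-3 + L\right) 2 L = 2 L \left(-3 + L\right)$)
$-461074 + l{\left(O{\left(G \right)} \right)} = -461074 + 2 \cdot 15 \left(-3 + 15\right) = -461074 + 2 \cdot 15 \cdot 12 = -461074 + 360 = -460714$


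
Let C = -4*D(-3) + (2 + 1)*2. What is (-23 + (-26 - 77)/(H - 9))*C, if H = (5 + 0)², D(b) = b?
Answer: -4239/8 ≈ -529.88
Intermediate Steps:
C = 18 (C = -4*(-3) + (2 + 1)*2 = 12 + 3*2 = 12 + 6 = 18)
H = 25 (H = 5² = 25)
(-23 + (-26 - 77)/(H - 9))*C = (-23 + (-26 - 77)/(25 - 9))*18 = (-23 - 103/16)*18 = -471/16*18 = -4239/8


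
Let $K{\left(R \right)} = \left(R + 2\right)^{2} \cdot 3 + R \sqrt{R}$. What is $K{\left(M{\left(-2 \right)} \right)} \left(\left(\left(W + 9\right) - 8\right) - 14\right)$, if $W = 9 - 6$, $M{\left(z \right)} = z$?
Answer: $20 i \sqrt{2} \approx 28.284 i$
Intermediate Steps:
$W = 3$
$K{\left(R \right)} = R^{\frac{3}{2}} + 3 \left(2 + R\right)^{2}$ ($K{\left(R \right)} = \left(2 + R\right)^{2} \cdot 3 + R^{\frac{3}{2}} = 3 \left(2 + R\right)^{2} + R^{\frac{3}{2}} = R^{\frac{3}{2}} + 3 \left(2 + R\right)^{2}$)
$K{\left(M{\left(-2 \right)} \right)} \left(\left(\left(W + 9\right) - 8\right) - 14\right) = \left(\left(-2\right)^{\frac{3}{2}} + 3 \left(2 - 2\right)^{2}\right) \left(\left(\left(3 + 9\right) - 8\right) - 14\right) = \left(- 2 i \sqrt{2} + 3 \cdot 0^{2}\right) \left(\left(12 - 8\right) - 14\right) = \left(- 2 i \sqrt{2} + 3 \cdot 0\right) \left(4 - 14\right) = \left(- 2 i \sqrt{2} + 0\right) \left(-10\right) = - 2 i \sqrt{2} \left(-10\right) = 20 i \sqrt{2}$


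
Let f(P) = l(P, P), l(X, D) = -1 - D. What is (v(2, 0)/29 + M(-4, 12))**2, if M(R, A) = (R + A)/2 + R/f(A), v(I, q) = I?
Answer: 2722500/142129 ≈ 19.155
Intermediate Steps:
f(P) = -1 - P
M(R, A) = A/2 + R/2 + R/(-1 - A) (M(R, A) = (R + A)/2 + R/(-1 - A) = (A + R)*(1/2) + R/(-1 - A) = (A/2 + R/2) + R/(-1 - A) = A/2 + R/2 + R/(-1 - A))
(v(2, 0)/29 + M(-4, 12))**2 = (2/29 + (-1*(-4) + (1 + 12)*(12 - 4)/2)/(1 + 12))**2 = (2*(1/29) + (4 + (1/2)*13*8)/13)**2 = (2/29 + (4 + 52)/13)**2 = (2/29 + (1/13)*56)**2 = (2/29 + 56/13)**2 = (1650/377)**2 = 2722500/142129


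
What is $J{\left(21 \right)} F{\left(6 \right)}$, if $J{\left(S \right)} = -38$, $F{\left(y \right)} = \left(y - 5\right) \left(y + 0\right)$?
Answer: $-228$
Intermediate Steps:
$F{\left(y \right)} = y \left(-5 + y\right)$ ($F{\left(y \right)} = \left(-5 + y\right) y = y \left(-5 + y\right)$)
$J{\left(21 \right)} F{\left(6 \right)} = - 38 \cdot 6 \left(-5 + 6\right) = - 38 \cdot 6 \cdot 1 = \left(-38\right) 6 = -228$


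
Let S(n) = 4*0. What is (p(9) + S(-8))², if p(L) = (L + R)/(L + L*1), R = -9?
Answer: 0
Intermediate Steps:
S(n) = 0
p(L) = (-9 + L)/(2*L) (p(L) = (L - 9)/(L + L*1) = (-9 + L)/(L + L) = (-9 + L)/((2*L)) = (-9 + L)*(1/(2*L)) = (-9 + L)/(2*L))
(p(9) + S(-8))² = ((½)*(-9 + 9)/9 + 0)² = ((½)*(⅑)*0 + 0)² = (0 + 0)² = 0² = 0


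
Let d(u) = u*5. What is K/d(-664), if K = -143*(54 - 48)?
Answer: 429/1660 ≈ 0.25843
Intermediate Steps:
K = -858 (K = -143*6 = -858)
d(u) = 5*u
K/d(-664) = -858/(5*(-664)) = -858/(-3320) = -858*(-1/3320) = 429/1660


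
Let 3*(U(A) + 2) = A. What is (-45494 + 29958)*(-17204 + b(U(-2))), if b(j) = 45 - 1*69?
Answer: 267654208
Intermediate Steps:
U(A) = -2 + A/3
b(j) = -24 (b(j) = 45 - 69 = -24)
(-45494 + 29958)*(-17204 + b(U(-2))) = (-45494 + 29958)*(-17204 - 24) = -15536*(-17228) = 267654208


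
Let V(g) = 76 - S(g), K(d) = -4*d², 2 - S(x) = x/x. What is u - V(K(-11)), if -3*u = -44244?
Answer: 14673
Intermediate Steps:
u = 14748 (u = -⅓*(-44244) = 14748)
S(x) = 1 (S(x) = 2 - x/x = 2 - 1*1 = 2 - 1 = 1)
V(g) = 75 (V(g) = 76 - 1*1 = 76 - 1 = 75)
u - V(K(-11)) = 14748 - 1*75 = 14748 - 75 = 14673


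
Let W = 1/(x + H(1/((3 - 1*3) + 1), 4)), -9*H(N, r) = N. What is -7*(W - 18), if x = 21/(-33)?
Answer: 10017/74 ≈ 135.36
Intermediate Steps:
H(N, r) = -N/9
x = -7/11 (x = 21*(-1/33) = -7/11 ≈ -0.63636)
W = -99/74 (W = 1/(-7/11 - 1/(9*((3 - 1*3) + 1))) = 1/(-7/11 - 1/(9*((3 - 3) + 1))) = 1/(-7/11 - 1/(9*(0 + 1))) = 1/(-7/11 - ⅑/1) = 1/(-7/11 - ⅑*1) = 1/(-7/11 - ⅑) = 1/(-74/99) = -99/74 ≈ -1.3378)
-7*(W - 18) = -7*(-99/74 - 18) = -7*(-1431/74) = 10017/74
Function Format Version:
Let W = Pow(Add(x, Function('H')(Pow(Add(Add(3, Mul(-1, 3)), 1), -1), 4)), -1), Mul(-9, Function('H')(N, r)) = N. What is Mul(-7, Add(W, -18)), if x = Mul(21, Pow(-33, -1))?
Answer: Rational(10017, 74) ≈ 135.36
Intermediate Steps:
Function('H')(N, r) = Mul(Rational(-1, 9), N)
x = Rational(-7, 11) (x = Mul(21, Rational(-1, 33)) = Rational(-7, 11) ≈ -0.63636)
W = Rational(-99, 74) (W = Pow(Add(Rational(-7, 11), Mul(Rational(-1, 9), Pow(Add(Add(3, Mul(-1, 3)), 1), -1))), -1) = Pow(Add(Rational(-7, 11), Mul(Rational(-1, 9), Pow(Add(Add(3, -3), 1), -1))), -1) = Pow(Add(Rational(-7, 11), Mul(Rational(-1, 9), Pow(Add(0, 1), -1))), -1) = Pow(Add(Rational(-7, 11), Mul(Rational(-1, 9), Pow(1, -1))), -1) = Pow(Add(Rational(-7, 11), Mul(Rational(-1, 9), 1)), -1) = Pow(Add(Rational(-7, 11), Rational(-1, 9)), -1) = Pow(Rational(-74, 99), -1) = Rational(-99, 74) ≈ -1.3378)
Mul(-7, Add(W, -18)) = Mul(-7, Add(Rational(-99, 74), -18)) = Mul(-7, Rational(-1431, 74)) = Rational(10017, 74)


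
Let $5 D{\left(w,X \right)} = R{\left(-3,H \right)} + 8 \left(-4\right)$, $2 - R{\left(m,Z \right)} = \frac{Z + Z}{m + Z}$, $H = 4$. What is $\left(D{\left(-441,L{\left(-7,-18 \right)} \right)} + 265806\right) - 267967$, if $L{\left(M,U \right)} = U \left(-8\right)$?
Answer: $- \frac{10843}{5} \approx -2168.6$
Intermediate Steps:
$L{\left(M,U \right)} = - 8 U$
$R{\left(m,Z \right)} = 2 - \frac{2 Z}{Z + m}$ ($R{\left(m,Z \right)} = 2 - \frac{Z + Z}{m + Z} = 2 - \frac{2 Z}{Z + m}$)
$D{\left(w,X \right)} = - \frac{38}{5}$ ($D{\left(w,X \right)} = \frac{2 \left(-3\right) \frac{1}{4 - 3} + 8 \left(-4\right)}{5} = \frac{2 \left(-3\right) 1^{-1} - 32}{5} = \frac{2 \left(-3\right) 1 - 32}{5} = \frac{-6 - 32}{5} = \frac{1}{5} \left(-38\right) = - \frac{38}{5}$)
$\left(D{\left(-441,L{\left(-7,-18 \right)} \right)} + 265806\right) - 267967 = \left(- \frac{38}{5} + 265806\right) - 267967 = \frac{1328992}{5} - 267967 = - \frac{10843}{5}$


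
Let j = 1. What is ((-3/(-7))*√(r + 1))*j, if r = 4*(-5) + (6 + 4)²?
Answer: 27/7 ≈ 3.8571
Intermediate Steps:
r = 80 (r = -20 + 10² = -20 + 100 = 80)
((-3/(-7))*√(r + 1))*j = ((-3/(-7))*√(80 + 1))*1 = ((-3*(-⅐))*√81)*1 = ((3/7)*9)*1 = (27/7)*1 = 27/7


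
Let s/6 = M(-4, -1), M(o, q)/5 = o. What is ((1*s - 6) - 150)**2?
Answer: 76176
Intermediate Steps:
M(o, q) = 5*o
s = -120 (s = 6*(5*(-4)) = 6*(-20) = -120)
((1*s - 6) - 150)**2 = ((1*(-120) - 6) - 150)**2 = ((-120 - 6) - 150)**2 = (-126 - 150)**2 = (-276)**2 = 76176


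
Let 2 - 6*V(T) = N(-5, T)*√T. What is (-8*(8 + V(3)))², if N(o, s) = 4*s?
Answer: 46912/9 - 6400*√3/3 ≈ 1517.4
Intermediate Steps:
V(T) = ⅓ - 2*T^(3/2)/3 (V(T) = ⅓ - 4*T*√T/6 = ⅓ - 2*T^(3/2)/3)
(-8*(8 + V(3)))² = (-8*(8 + (⅓ - 2*√3)))² = (-8*(25/3 - 2*√3))² = (-200/3 + 16*√3)²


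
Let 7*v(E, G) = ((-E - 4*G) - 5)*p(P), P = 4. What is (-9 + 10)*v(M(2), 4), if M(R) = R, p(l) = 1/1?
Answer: -23/7 ≈ -3.2857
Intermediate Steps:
p(l) = 1
v(E, G) = -5/7 - 4*G/7 - E/7 (v(E, G) = (((-E - 4*G) - 5)*1)/7 = ((-5 - E - 4*G)*1)/7 = (-5 - E - 4*G)/7 = -5/7 - 4*G/7 - E/7)
(-9 + 10)*v(M(2), 4) = (-9 + 10)*(-5/7 - 4/7*4 - ⅐*2) = 1*(-5/7 - 16/7 - 2/7) = 1*(-23/7) = -23/7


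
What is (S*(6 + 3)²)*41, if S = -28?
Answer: -92988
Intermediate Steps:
(S*(6 + 3)²)*41 = -28*(6 + 3)²*41 = -28*9²*41 = -28*81*41 = -2268*41 = -92988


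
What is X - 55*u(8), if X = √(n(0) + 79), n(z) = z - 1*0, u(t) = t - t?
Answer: √79 ≈ 8.8882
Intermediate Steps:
u(t) = 0
n(z) = z (n(z) = z + 0 = z)
X = √79 (X = √(0 + 79) = √79 ≈ 8.8882)
X - 55*u(8) = √79 - 55*0 = √79 + 0 = √79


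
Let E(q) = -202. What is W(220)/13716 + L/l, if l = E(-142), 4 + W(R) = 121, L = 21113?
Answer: -16086793/153924 ≈ -104.51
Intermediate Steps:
W(R) = 117 (W(R) = -4 + 121 = 117)
l = -202
W(220)/13716 + L/l = 117/13716 + 21113/(-202) = 117*(1/13716) + 21113*(-1/202) = 13/1524 - 21113/202 = -16086793/153924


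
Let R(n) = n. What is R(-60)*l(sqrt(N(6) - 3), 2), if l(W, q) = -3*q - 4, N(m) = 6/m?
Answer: 600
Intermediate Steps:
l(W, q) = -4 - 3*q
R(-60)*l(sqrt(N(6) - 3), 2) = -60*(-4 - 3*2) = -60*(-4 - 6) = -60*(-10) = 600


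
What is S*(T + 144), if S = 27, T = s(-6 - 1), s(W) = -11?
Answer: 3591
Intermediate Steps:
T = -11
S*(T + 144) = 27*(-11 + 144) = 27*133 = 3591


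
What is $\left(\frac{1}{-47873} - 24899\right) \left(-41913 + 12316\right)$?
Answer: $\frac{35279322939316}{47873} \approx 7.3694 \cdot 10^{8}$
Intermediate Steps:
$\left(\frac{1}{-47873} - 24899\right) \left(-41913 + 12316\right) = \left(- \frac{1}{47873} - 24899\right) \left(-29597\right) = \left(- \frac{1191989828}{47873}\right) \left(-29597\right) = \frac{35279322939316}{47873}$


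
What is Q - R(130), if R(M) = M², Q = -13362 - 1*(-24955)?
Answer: -5307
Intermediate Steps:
Q = 11593 (Q = -13362 + 24955 = 11593)
Q - R(130) = 11593 - 1*130² = 11593 - 1*16900 = 11593 - 16900 = -5307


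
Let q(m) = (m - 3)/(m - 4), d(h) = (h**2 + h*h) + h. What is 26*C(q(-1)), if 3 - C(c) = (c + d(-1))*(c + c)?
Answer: 78/25 ≈ 3.1200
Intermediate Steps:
d(h) = h + 2*h**2 (d(h) = (h**2 + h**2) + h = 2*h**2 + h = h + 2*h**2)
q(m) = (-3 + m)/(-4 + m)
C(c) = 3 - 2*c*(1 + c) (C(c) = 3 - (c - (1 + 2*(-1)))*(c + c) = 3 - (c - (1 - 2))*2*c = 3 - (c - 1*(-1))*2*c = 3 - (c + 1)*2*c = 3 - (1 + c)*2*c = 3 - 2*c*(1 + c))
26*C(q(-1)) = 26*(3 - 2*(-3 - 1)/(-4 - 1) - 2*(-3 - 1)**2/(-4 - 1)**2) = 26*(3 - 2*(-4)/(-5) - 2*(-4/(-5))**2) = 26*(3 - (-2)*(-4)/5 - 2*(-1/5*(-4))**2) = 26*(3 - 2*4/5 - 2*(4/5)**2) = 26*(3 - 8/5 - 2*16/25) = 26*(3 - 8/5 - 32/25) = 26*(3/25) = 78/25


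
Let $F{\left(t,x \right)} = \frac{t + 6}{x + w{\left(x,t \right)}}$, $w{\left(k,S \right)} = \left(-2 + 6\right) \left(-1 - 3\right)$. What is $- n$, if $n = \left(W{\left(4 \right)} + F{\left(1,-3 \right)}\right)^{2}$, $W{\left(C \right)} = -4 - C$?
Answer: $- \frac{25281}{361} \approx -70.031$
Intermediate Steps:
$w{\left(k,S \right)} = -16$ ($w{\left(k,S \right)} = 4 \left(-4\right) = -16$)
$F{\left(t,x \right)} = \frac{6 + t}{-16 + x}$ ($F{\left(t,x \right)} = \frac{t + 6}{x - 16} = \frac{6 + t}{-16 + x}$)
$n = \frac{25281}{361}$ ($n = \left(\left(-4 - 4\right) + \frac{6 + 1}{-16 - 3}\right)^{2} = \left(\left(-4 - 4\right) + \frac{1}{-19} \cdot 7\right)^{2} = \left(-8 - \frac{7}{19}\right)^{2} = \left(- \frac{159}{19}\right)^{2} = \frac{25281}{361} \approx 70.031$)
$- n = \left(-1\right) \frac{25281}{361} = - \frac{25281}{361}$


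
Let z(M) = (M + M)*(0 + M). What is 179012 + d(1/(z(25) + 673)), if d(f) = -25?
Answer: 178987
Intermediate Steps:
z(M) = 2*M**2 (z(M) = (2*M)*M = 2*M**2)
179012 + d(1/(z(25) + 673)) = 179012 - 25 = 178987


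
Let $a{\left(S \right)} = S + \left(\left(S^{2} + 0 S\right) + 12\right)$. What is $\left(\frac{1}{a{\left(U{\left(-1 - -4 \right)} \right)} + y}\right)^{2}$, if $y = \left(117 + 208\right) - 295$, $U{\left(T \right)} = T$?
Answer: $\frac{1}{2916} \approx 0.00034294$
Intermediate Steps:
$a{\left(S \right)} = 12 + S + S^{2}$ ($a{\left(S \right)} = S + \left(\left(S^{2} + 0\right) + 12\right) = S + \left(S^{2} + 12\right) = S + \left(12 + S^{2}\right) = 12 + S + S^{2}$)
$y = 30$ ($y = 325 - 295 = 30$)
$\left(\frac{1}{a{\left(U{\left(-1 - -4 \right)} \right)} + y}\right)^{2} = \left(\frac{1}{\left(12 - -3 + \left(-1 - -4\right)^{2}\right) + 30}\right)^{2} = \left(\frac{1}{\left(12 + \left(-1 + 4\right) + \left(-1 + 4\right)^{2}\right) + 30}\right)^{2} = \left(\frac{1}{\left(12 + 3 + 3^{2}\right) + 30}\right)^{2} = \left(\frac{1}{\left(12 + 3 + 9\right) + 30}\right)^{2} = \left(\frac{1}{24 + 30}\right)^{2} = \left(\frac{1}{54}\right)^{2} = \frac{1}{2916}$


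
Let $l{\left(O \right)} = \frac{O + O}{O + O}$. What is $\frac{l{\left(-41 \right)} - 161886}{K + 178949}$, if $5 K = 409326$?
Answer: $- \frac{809425}{1304071} \approx -0.62069$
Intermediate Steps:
$K = \frac{409326}{5}$ ($K = \frac{1}{5} \cdot 409326 = \frac{409326}{5} \approx 81865.0$)
$l{\left(O \right)} = 1$ ($l{\left(O \right)} = \frac{2 O}{2 O} = 2 O \frac{1}{2 O} = 1$)
$\frac{l{\left(-41 \right)} - 161886}{K + 178949} = \frac{1 - 161886}{\frac{409326}{5} + 178949} = - \frac{161885}{\frac{1304071}{5}} = \left(-161885\right) \frac{5}{1304071} = - \frac{809425}{1304071}$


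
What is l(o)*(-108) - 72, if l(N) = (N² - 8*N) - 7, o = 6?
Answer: 1980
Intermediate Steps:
l(N) = -7 + N² - 8*N
l(o)*(-108) - 72 = (-7 + 6² - 8*6)*(-108) - 72 = (-7 + 36 - 48)*(-108) - 72 = -19*(-108) - 72 = 2052 - 72 = 1980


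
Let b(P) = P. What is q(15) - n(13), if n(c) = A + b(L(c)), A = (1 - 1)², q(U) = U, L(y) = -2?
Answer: 17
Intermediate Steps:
A = 0 (A = 0² = 0)
n(c) = -2 (n(c) = 0 - 2 = -2)
q(15) - n(13) = 15 - 1*(-2) = 15 + 2 = 17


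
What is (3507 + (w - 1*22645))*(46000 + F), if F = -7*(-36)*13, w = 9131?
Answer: -493104932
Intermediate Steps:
F = 3276 (F = 252*13 = 3276)
(3507 + (w - 1*22645))*(46000 + F) = (3507 + (9131 - 1*22645))*(46000 + 3276) = (3507 + (9131 - 22645))*49276 = (3507 - 13514)*49276 = -10007*49276 = -493104932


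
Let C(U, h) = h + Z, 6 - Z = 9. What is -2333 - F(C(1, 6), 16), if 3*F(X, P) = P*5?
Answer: -7079/3 ≈ -2359.7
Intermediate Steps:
Z = -3 (Z = 6 - 1*9 = 6 - 9 = -3)
C(U, h) = -3 + h (C(U, h) = h - 3 = -3 + h)
F(X, P) = 5*P/3 (F(X, P) = (P*5)/3 = (5*P)/3 = 5*P/3)
-2333 - F(C(1, 6), 16) = -2333 - 5*16/3 = -2333 - 1*80/3 = -2333 - 80/3 = -7079/3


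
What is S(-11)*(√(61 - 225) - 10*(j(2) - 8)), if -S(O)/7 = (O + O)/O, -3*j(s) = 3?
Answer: -1260 - 28*I*√41 ≈ -1260.0 - 179.29*I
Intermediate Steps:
j(s) = -1 (j(s) = -⅓*3 = -1)
S(O) = -14 (S(O) = -7*(O + O)/O = -7*2*O/O = -7*2 = -14)
S(-11)*(√(61 - 225) - 10*(j(2) - 8)) = -14*(√(61 - 225) - 10*(-1 - 8)) = -14*(√(-164) - 10*(-9)) = -14*(2*I*√41 + 90) = -14*(90 + 2*I*√41) = -1260 - 28*I*√41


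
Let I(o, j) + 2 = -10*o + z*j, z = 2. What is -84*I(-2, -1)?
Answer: -1344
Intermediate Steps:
I(o, j) = -2 - 10*o + 2*j (I(o, j) = -2 + (-10*o + 2*j) = -2 - 10*o + 2*j)
-84*I(-2, -1) = -84*(-2 - 10*(-2) + 2*(-1)) = -84*(-2 + 20 - 2) = -84*16 = -1344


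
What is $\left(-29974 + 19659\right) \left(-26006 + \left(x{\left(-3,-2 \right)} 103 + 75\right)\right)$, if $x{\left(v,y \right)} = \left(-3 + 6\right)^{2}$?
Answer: $257916260$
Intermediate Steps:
$x{\left(v,y \right)} = 9$ ($x{\left(v,y \right)} = 3^{2} = 9$)
$\left(-29974 + 19659\right) \left(-26006 + \left(x{\left(-3,-2 \right)} 103 + 75\right)\right) = \left(-29974 + 19659\right) \left(-26006 + \left(9 \cdot 103 + 75\right)\right) = - 10315 \left(-26006 + \left(927 + 75\right)\right) = - 10315 \left(-26006 + 1002\right) = \left(-10315\right) \left(-25004\right) = 257916260$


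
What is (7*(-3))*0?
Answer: 0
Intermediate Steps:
(7*(-3))*0 = -21*0 = 0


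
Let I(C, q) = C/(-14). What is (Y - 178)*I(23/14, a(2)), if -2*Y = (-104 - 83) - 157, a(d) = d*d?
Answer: 69/98 ≈ 0.70408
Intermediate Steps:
a(d) = d²
Y = 172 (Y = -((-104 - 83) - 157)/2 = -(-187 - 157)/2 = -½*(-344) = 172)
I(C, q) = -C/14 (I(C, q) = C*(-1/14) = -C/14)
(Y - 178)*I(23/14, a(2)) = (172 - 178)*(-23/(14*14)) = -(-3)*23*(1/14)/7 = -(-3)*23/(7*14) = -6*(-23/196) = 69/98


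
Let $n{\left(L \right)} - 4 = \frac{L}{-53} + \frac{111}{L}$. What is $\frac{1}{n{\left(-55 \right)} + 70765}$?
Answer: $\frac{2915}{206288777} \approx 1.4131 \cdot 10^{-5}$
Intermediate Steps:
$n{\left(L \right)} = 4 + \frac{111}{L} - \frac{L}{53}$ ($n{\left(L \right)} = 4 + \left(\frac{L}{-53} + \frac{111}{L}\right) = 4 + \left(L \left(- \frac{1}{53}\right) + \frac{111}{L}\right) = 4 - \left(- \frac{111}{L} + \frac{L}{53}\right) = 4 + \frac{111}{L} - \frac{L}{53}$)
$\frac{1}{n{\left(-55 \right)} + 70765} = \frac{1}{\left(4 + \frac{111}{-55} - - \frac{55}{53}\right) + 70765} = \frac{1}{\left(4 + 111 \left(- \frac{1}{55}\right) + \frac{55}{53}\right) + 70765} = \frac{1}{\left(4 - \frac{111}{55} + \frac{55}{53}\right) + 70765} = \frac{1}{\frac{8802}{2915} + 70765} = \frac{1}{\frac{206288777}{2915}} = \frac{2915}{206288777}$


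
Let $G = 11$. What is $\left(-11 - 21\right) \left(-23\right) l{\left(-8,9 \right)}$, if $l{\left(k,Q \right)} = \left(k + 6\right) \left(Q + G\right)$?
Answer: $-29440$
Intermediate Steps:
$l{\left(k,Q \right)} = \left(6 + k\right) \left(11 + Q\right)$ ($l{\left(k,Q \right)} = \left(k + 6\right) \left(Q + 11\right) = \left(6 + k\right) \left(11 + Q\right)$)
$\left(-11 - 21\right) \left(-23\right) l{\left(-8,9 \right)} = \left(-11 - 21\right) \left(-23\right) \left(66 + 6 \cdot 9 + 11 \left(-8\right) + 9 \left(-8\right)\right) = \left(-32\right) \left(-23\right) \left(66 + 54 - 88 - 72\right) = 736 \left(-40\right) = -29440$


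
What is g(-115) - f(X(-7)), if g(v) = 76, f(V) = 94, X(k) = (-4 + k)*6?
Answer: -18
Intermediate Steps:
X(k) = -24 + 6*k
g(-115) - f(X(-7)) = 76 - 1*94 = 76 - 94 = -18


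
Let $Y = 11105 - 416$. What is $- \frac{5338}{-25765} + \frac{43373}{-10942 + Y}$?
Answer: $- \frac{101468621}{592595} \approx -171.23$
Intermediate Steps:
$Y = 10689$ ($Y = 11105 - 416 = 10689$)
$- \frac{5338}{-25765} + \frac{43373}{-10942 + Y} = - \frac{5338}{-25765} + \frac{43373}{-10942 + 10689} = \left(-5338\right) \left(- \frac{1}{25765}\right) + \frac{43373}{-253} = \frac{5338}{25765} + 43373 \left(- \frac{1}{253}\right) = \frac{5338}{25765} - \frac{3943}{23} = - \frac{101468621}{592595}$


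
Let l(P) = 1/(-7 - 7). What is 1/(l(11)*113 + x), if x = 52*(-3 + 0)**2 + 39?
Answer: 14/6985 ≈ 0.0020043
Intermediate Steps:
l(P) = -1/14 (l(P) = 1/(-14) = -1/14)
x = 507 (x = 52*(-3)**2 + 39 = 52*9 + 39 = 468 + 39 = 507)
1/(l(11)*113 + x) = 1/(-1/14*113 + 507) = 1/(-113/14 + 507) = 1/(6985/14) = 14/6985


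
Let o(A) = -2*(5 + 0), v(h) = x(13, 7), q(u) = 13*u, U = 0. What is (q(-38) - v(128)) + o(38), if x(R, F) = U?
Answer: -504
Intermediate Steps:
x(R, F) = 0
v(h) = 0
o(A) = -10 (o(A) = -2*5 = -10)
(q(-38) - v(128)) + o(38) = (13*(-38) - 1*0) - 10 = (-494 + 0) - 10 = -494 - 10 = -504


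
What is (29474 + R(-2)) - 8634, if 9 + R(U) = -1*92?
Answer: 20739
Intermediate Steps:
R(U) = -101 (R(U) = -9 - 1*92 = -9 - 92 = -101)
(29474 + R(-2)) - 8634 = (29474 - 101) - 8634 = 29373 - 8634 = 20739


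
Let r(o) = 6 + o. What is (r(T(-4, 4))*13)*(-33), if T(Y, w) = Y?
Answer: -858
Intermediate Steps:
(r(T(-4, 4))*13)*(-33) = ((6 - 4)*13)*(-33) = (2*13)*(-33) = 26*(-33) = -858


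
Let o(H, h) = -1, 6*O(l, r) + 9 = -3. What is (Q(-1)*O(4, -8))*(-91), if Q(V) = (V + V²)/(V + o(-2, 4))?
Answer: 0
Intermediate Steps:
O(l, r) = -2 (O(l, r) = -3/2 + (⅙)*(-3) = -3/2 - ½ = -2)
Q(V) = (V + V²)/(-1 + V) (Q(V) = (V + V²)/(V - 1) = (V + V²)/(-1 + V))
(Q(-1)*O(4, -8))*(-91) = (-(1 - 1)/(-1 - 1)*(-2))*(-91) = (-1*0/(-2)*(-2))*(-91) = (-1*(-½)*0*(-2))*(-91) = (0*(-2))*(-91) = 0*(-91) = 0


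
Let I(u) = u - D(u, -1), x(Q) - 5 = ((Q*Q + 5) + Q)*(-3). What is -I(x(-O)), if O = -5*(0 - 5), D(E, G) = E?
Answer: 0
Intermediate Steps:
O = 25 (O = -5*(-5) = 25)
x(Q) = -10 - 3*Q - 3*Q² (x(Q) = 5 + ((Q*Q + 5) + Q)*(-3) = 5 + ((Q² + 5) + Q)*(-3) = 5 + ((5 + Q²) + Q)*(-3) = 5 + (5 + Q + Q²)*(-3) = 5 + (-15 - 3*Q - 3*Q²) = -10 - 3*Q - 3*Q²)
I(u) = 0 (I(u) = u - u = 0)
-I(x(-O)) = -1*0 = 0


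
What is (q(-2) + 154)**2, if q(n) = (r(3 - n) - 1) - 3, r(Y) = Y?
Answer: 24025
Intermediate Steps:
q(n) = -1 - n (q(n) = ((3 - n) - 1) - 3 = (2 - n) - 3 = -1 - n)
(q(-2) + 154)**2 = ((-1 - 1*(-2)) + 154)**2 = ((-1 + 2) + 154)**2 = (1 + 154)**2 = 155**2 = 24025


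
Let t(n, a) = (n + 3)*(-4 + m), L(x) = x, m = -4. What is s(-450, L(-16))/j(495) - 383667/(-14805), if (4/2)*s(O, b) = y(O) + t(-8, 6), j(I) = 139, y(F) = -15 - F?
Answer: 37897267/1371930 ≈ 27.623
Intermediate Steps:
t(n, a) = -24 - 8*n (t(n, a) = (n + 3)*(-4 - 4) = (3 + n)*(-8) = -24 - 8*n)
s(O, b) = 25/2 - O/2 (s(O, b) = ((-15 - O) + (-24 - 8*(-8)))/2 = ((-15 - O) + (-24 + 64))/2 = ((-15 - O) + 40)/2 = (25 - O)/2 = 25/2 - O/2)
s(-450, L(-16))/j(495) - 383667/(-14805) = (25/2 - ½*(-450))/139 - 383667/(-14805) = (25/2 + 225)*(1/139) - 383667*(-1/14805) = (475/2)*(1/139) + 127889/4935 = 475/278 + 127889/4935 = 37897267/1371930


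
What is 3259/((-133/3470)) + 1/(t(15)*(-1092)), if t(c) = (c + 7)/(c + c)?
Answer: -6468593655/76076 ≈ -85028.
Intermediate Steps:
t(c) = (7 + c)/(2*c) (t(c) = (7 + c)/((2*c)) = (7 + c)*(1/(2*c)) = (7 + c)/(2*c))
3259/((-133/3470)) + 1/(t(15)*(-1092)) = 3259/((-133/3470)) + 1/(((½)*(7 + 15)/15)*(-1092)) = 3259/((-133*1/3470)) - 1/1092/((½)*(1/15)*22) = 3259/(-133/3470) - 1/1092/(11/15) = 3259*(-3470/133) + (15/11)*(-1/1092) = -11308730/133 - 5/4004 = -6468593655/76076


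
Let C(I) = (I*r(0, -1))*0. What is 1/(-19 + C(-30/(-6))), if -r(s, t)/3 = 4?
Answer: -1/19 ≈ -0.052632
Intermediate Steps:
r(s, t) = -12 (r(s, t) = -3*4 = -12)
C(I) = 0 (C(I) = (I*(-12))*0 = -12*I*0 = 0)
1/(-19 + C(-30/(-6))) = 1/(-19 + 0) = 1/(-19) = -1/19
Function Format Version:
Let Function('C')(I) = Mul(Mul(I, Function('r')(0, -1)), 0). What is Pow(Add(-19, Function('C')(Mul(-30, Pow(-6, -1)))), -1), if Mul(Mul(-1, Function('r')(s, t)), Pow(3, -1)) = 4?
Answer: Rational(-1, 19) ≈ -0.052632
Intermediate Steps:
Function('r')(s, t) = -12 (Function('r')(s, t) = Mul(-3, 4) = -12)
Function('C')(I) = 0 (Function('C')(I) = Mul(Mul(I, -12), 0) = Mul(Mul(-12, I), 0) = 0)
Pow(Add(-19, Function('C')(Mul(-30, Pow(-6, -1)))), -1) = Pow(Add(-19, 0), -1) = Pow(-19, -1) = Rational(-1, 19)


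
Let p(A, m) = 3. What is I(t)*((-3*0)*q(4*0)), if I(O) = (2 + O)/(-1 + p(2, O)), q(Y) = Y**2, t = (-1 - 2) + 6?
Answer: 0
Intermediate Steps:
t = 3 (t = -3 + 6 = 3)
I(O) = 1 + O/2 (I(O) = (2 + O)/(-1 + 3) = (2 + O)/2 = (2 + O)*(1/2) = 1 + O/2)
I(t)*((-3*0)*q(4*0)) = (1 + (1/2)*3)*((-3*0)*(4*0)**2) = (1 + 3/2)*(0*0**2) = 5*(0*0)/2 = (5/2)*0 = 0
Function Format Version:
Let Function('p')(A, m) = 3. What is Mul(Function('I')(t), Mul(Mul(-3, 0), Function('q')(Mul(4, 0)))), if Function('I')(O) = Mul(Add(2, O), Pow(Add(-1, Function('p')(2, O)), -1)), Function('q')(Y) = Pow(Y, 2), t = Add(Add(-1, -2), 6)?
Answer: 0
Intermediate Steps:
t = 3 (t = Add(-3, 6) = 3)
Function('I')(O) = Add(1, Mul(Rational(1, 2), O)) (Function('I')(O) = Mul(Add(2, O), Pow(Add(-1, 3), -1)) = Mul(Add(2, O), Pow(2, -1)) = Mul(Add(2, O), Rational(1, 2)) = Add(1, Mul(Rational(1, 2), O)))
Mul(Function('I')(t), Mul(Mul(-3, 0), Function('q')(Mul(4, 0)))) = Mul(Add(1, Mul(Rational(1, 2), 3)), Mul(Mul(-3, 0), Pow(Mul(4, 0), 2))) = Mul(Add(1, Rational(3, 2)), Mul(0, Pow(0, 2))) = Mul(Rational(5, 2), Mul(0, 0)) = Mul(Rational(5, 2), 0) = 0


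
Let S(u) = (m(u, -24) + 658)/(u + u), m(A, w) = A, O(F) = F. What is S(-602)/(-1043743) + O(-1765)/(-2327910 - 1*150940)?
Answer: 15843966537/22250628085730 ≈ 0.00071207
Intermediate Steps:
S(u) = (658 + u)/(2*u) (S(u) = (u + 658)/(u + u) = (658 + u)/((2*u)) = (658 + u)*(1/(2*u)) = (658 + u)/(2*u))
S(-602)/(-1043743) + O(-1765)/(-2327910 - 1*150940) = ((1/2)*(658 - 602)/(-602))/(-1043743) - 1765/(-2327910 - 1*150940) = ((1/2)*(-1/602)*56)*(-1/1043743) - 1765/(-2327910 - 150940) = -2/43*(-1/1043743) - 1765/(-2478850) = 2/44880949 - 1765*(-1/2478850) = 2/44880949 + 353/495770 = 15843966537/22250628085730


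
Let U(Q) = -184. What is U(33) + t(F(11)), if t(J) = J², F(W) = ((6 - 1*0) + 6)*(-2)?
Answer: 392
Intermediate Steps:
F(W) = -24 (F(W) = ((6 + 0) + 6)*(-2) = (6 + 6)*(-2) = 12*(-2) = -24)
U(33) + t(F(11)) = -184 + (-24)² = -184 + 576 = 392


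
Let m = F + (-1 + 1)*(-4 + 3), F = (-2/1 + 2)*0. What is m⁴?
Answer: 0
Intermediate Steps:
F = 0 (F = (-2*1 + 2)*0 = (-2 + 2)*0 = 0*0 = 0)
m = 0 (m = 0 + (-1 + 1)*(-4 + 3) = 0 + 0*(-1) = 0 + 0 = 0)
m⁴ = 0⁴ = 0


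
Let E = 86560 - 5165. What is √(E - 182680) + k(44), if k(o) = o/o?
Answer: 1 + I*√101285 ≈ 1.0 + 318.25*I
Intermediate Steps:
k(o) = 1
E = 81395
√(E - 182680) + k(44) = √(81395 - 182680) + 1 = √(-101285) + 1 = I*√101285 + 1 = 1 + I*√101285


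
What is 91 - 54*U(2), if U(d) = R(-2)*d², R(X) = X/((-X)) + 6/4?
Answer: -17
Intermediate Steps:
R(X) = ½ (R(X) = X*(-1/X) + 6*(¼) = -1 + 3/2 = ½)
U(d) = d²/2
91 - 54*U(2) = 91 - 27*2² = 91 - 27*4 = 91 - 54*2 = 91 - 108 = -17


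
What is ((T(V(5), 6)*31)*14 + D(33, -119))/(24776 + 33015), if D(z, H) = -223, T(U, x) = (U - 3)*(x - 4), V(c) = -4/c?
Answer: -17607/288955 ≈ -0.060933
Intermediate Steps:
T(U, x) = (-4 + x)*(-3 + U) (T(U, x) = (-3 + U)*(-4 + x) = (-4 + x)*(-3 + U))
((T(V(5), 6)*31)*14 + D(33, -119))/(24776 + 33015) = (((12 - (-16)/5 - 3*6 - 4/5*6)*31)*14 - 223)/(24776 + 33015) = (((12 - (-16)/5 - 18 - 4*⅕*6)*31)*14 - 223)/57791 = (((12 - 4*(-⅘) - 18 - ⅘*6)*31)*14 - 223)*(1/57791) = (((12 + 16/5 - 18 - 24/5)*31)*14 - 223)*(1/57791) = (-38/5*31*14 - 223)*(1/57791) = (-1178/5*14 - 223)*(1/57791) = (-16492/5 - 223)*(1/57791) = -17607/5*1/57791 = -17607/288955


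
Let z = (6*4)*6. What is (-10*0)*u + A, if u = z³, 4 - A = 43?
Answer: -39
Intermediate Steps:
A = -39 (A = 4 - 1*43 = 4 - 43 = -39)
z = 144 (z = 24*6 = 144)
u = 2985984 (u = 144³ = 2985984)
(-10*0)*u + A = -10*0*2985984 - 39 = 0*2985984 - 39 = 0 - 39 = -39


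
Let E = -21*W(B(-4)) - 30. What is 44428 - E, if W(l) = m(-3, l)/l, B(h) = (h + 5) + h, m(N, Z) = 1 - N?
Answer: 44430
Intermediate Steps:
B(h) = 5 + 2*h (B(h) = (5 + h) + h = 5 + 2*h)
W(l) = 4/l (W(l) = (1 - 1*(-3))/l = (1 + 3)/l = 4/l)
E = -2 (E = -84/(5 + 2*(-4)) - 30 = -84/(5 - 8) - 30 = -84/(-3) - 30 = -84*(-1)/3 - 30 = -21*(-4/3) - 30 = 28 - 30 = -2)
44428 - E = 44428 - 1*(-2) = 44428 + 2 = 44430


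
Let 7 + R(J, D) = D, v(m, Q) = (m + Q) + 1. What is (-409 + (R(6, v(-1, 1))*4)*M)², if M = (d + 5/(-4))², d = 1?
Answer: 674041/4 ≈ 1.6851e+5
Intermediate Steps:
v(m, Q) = 1 + Q + m (v(m, Q) = (Q + m) + 1 = 1 + Q + m)
R(J, D) = -7 + D
M = 1/16 (M = (1 + 5/(-4))² = (1 + 5*(-¼))² = (1 - 5/4)² = (-¼)² = 1/16 ≈ 0.062500)
(-409 + (R(6, v(-1, 1))*4)*M)² = (-409 + ((-7 + (1 + 1 - 1))*4)*(1/16))² = (-409 + ((-7 + 1)*4)*(1/16))² = (-409 - 6*4*(1/16))² = (-409 - 24*1/16)² = (-409 - 3/2)² = (-821/2)² = 674041/4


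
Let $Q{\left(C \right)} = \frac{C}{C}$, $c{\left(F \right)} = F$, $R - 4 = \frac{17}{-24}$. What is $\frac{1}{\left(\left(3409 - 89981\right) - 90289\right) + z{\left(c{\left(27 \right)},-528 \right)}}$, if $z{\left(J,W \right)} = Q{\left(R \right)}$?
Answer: $- \frac{1}{176860} \approx -5.6542 \cdot 10^{-6}$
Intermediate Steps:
$R = \frac{79}{24}$ ($R = 4 + \frac{17}{-24} = 4 + 17 \left(- \frac{1}{24}\right) = 4 - \frac{17}{24} = \frac{79}{24} \approx 3.2917$)
$Q{\left(C \right)} = 1$
$z{\left(J,W \right)} = 1$
$\frac{1}{\left(\left(3409 - 89981\right) - 90289\right) + z{\left(c{\left(27 \right)},-528 \right)}} = \frac{1}{\left(\left(3409 - 89981\right) - 90289\right) + 1} = \frac{1}{\left(-86572 - 90289\right) + 1} = \frac{1}{-176861 + 1} = \frac{1}{-176860} = - \frac{1}{176860}$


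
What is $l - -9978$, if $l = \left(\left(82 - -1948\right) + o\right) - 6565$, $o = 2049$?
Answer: $7492$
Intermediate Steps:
$l = -2486$ ($l = \left(\left(82 - -1948\right) + 2049\right) - 6565 = \left(\left(82 + 1948\right) + 2049\right) - 6565 = \left(2030 + 2049\right) - 6565 = 4079 - 6565 = -2486$)
$l - -9978 = -2486 - -9978 = -2486 + 9978 = 7492$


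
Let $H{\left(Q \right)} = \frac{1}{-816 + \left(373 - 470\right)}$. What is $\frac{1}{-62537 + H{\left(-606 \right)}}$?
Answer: $- \frac{913}{57096282} \approx -1.5991 \cdot 10^{-5}$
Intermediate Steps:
$H{\left(Q \right)} = - \frac{1}{913}$ ($H{\left(Q \right)} = \frac{1}{-816 + \left(373 - 470\right)} = \frac{1}{-816 - 97} = \frac{1}{-913} = - \frac{1}{913}$)
$\frac{1}{-62537 + H{\left(-606 \right)}} = \frac{1}{-62537 - \frac{1}{913}} = \frac{1}{- \frac{57096282}{913}} = - \frac{913}{57096282}$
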